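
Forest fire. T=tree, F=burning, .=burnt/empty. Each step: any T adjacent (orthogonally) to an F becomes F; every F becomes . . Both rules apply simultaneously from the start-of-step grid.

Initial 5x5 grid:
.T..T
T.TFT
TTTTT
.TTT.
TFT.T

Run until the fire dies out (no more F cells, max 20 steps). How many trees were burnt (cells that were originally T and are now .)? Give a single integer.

Answer: 14

Derivation:
Step 1: +6 fires, +2 burnt (F count now 6)
Step 2: +6 fires, +6 burnt (F count now 6)
Step 3: +1 fires, +6 burnt (F count now 1)
Step 4: +1 fires, +1 burnt (F count now 1)
Step 5: +0 fires, +1 burnt (F count now 0)
Fire out after step 5
Initially T: 16, now '.': 23
Total burnt (originally-T cells now '.'): 14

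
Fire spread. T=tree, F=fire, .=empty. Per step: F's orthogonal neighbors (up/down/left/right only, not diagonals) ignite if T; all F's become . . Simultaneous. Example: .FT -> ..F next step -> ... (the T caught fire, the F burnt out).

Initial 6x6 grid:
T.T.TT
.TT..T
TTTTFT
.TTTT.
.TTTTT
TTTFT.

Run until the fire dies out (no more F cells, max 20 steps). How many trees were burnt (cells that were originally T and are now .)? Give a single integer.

Answer: 24

Derivation:
Step 1: +6 fires, +2 burnt (F count now 6)
Step 2: +6 fires, +6 burnt (F count now 6)
Step 3: +7 fires, +6 burnt (F count now 7)
Step 4: +5 fires, +7 burnt (F count now 5)
Step 5: +0 fires, +5 burnt (F count now 0)
Fire out after step 5
Initially T: 25, now '.': 35
Total burnt (originally-T cells now '.'): 24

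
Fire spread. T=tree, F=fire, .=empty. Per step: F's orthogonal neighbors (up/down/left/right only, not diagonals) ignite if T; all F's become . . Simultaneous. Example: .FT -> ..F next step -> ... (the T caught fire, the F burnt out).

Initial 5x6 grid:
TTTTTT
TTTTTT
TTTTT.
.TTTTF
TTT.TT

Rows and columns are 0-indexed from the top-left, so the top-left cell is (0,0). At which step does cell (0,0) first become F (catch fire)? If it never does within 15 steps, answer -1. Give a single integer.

Step 1: cell (0,0)='T' (+2 fires, +1 burnt)
Step 2: cell (0,0)='T' (+3 fires, +2 burnt)
Step 3: cell (0,0)='T' (+3 fires, +3 burnt)
Step 4: cell (0,0)='T' (+6 fires, +3 burnt)
Step 5: cell (0,0)='T' (+5 fires, +6 burnt)
Step 6: cell (0,0)='T' (+4 fires, +5 burnt)
Step 7: cell (0,0)='T' (+2 fires, +4 burnt)
Step 8: cell (0,0)='F' (+1 fires, +2 burnt)
  -> target ignites at step 8
Step 9: cell (0,0)='.' (+0 fires, +1 burnt)
  fire out at step 9

8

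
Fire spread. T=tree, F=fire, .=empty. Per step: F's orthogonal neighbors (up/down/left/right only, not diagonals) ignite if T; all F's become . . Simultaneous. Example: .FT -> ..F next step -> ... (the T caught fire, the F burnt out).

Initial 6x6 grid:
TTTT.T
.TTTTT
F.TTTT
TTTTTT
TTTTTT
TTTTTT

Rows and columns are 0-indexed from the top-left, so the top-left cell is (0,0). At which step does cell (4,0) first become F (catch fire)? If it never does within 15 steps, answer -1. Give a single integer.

Step 1: cell (4,0)='T' (+1 fires, +1 burnt)
Step 2: cell (4,0)='F' (+2 fires, +1 burnt)
  -> target ignites at step 2
Step 3: cell (4,0)='.' (+3 fires, +2 burnt)
Step 4: cell (4,0)='.' (+4 fires, +3 burnt)
Step 5: cell (4,0)='.' (+5 fires, +4 burnt)
Step 6: cell (4,0)='.' (+7 fires, +5 burnt)
Step 7: cell (4,0)='.' (+6 fires, +7 burnt)
Step 8: cell (4,0)='.' (+3 fires, +6 burnt)
Step 9: cell (4,0)='.' (+1 fires, +3 burnt)
Step 10: cell (4,0)='.' (+0 fires, +1 burnt)
  fire out at step 10

2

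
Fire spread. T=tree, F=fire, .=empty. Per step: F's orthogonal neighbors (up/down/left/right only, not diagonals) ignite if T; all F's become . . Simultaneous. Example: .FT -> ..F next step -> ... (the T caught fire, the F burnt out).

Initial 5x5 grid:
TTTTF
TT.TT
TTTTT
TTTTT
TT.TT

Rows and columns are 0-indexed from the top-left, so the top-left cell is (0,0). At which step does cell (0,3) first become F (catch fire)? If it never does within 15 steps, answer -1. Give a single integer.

Step 1: cell (0,3)='F' (+2 fires, +1 burnt)
  -> target ignites at step 1
Step 2: cell (0,3)='.' (+3 fires, +2 burnt)
Step 3: cell (0,3)='.' (+3 fires, +3 burnt)
Step 4: cell (0,3)='.' (+5 fires, +3 burnt)
Step 5: cell (0,3)='.' (+4 fires, +5 burnt)
Step 6: cell (0,3)='.' (+2 fires, +4 burnt)
Step 7: cell (0,3)='.' (+2 fires, +2 burnt)
Step 8: cell (0,3)='.' (+1 fires, +2 burnt)
Step 9: cell (0,3)='.' (+0 fires, +1 burnt)
  fire out at step 9

1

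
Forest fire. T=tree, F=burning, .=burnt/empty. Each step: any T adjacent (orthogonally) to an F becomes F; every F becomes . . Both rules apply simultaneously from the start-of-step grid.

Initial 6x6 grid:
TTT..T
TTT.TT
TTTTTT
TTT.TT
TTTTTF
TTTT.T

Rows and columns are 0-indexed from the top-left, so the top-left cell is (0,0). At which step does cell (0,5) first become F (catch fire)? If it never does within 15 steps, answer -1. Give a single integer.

Step 1: cell (0,5)='T' (+3 fires, +1 burnt)
Step 2: cell (0,5)='T' (+3 fires, +3 burnt)
Step 3: cell (0,5)='T' (+4 fires, +3 burnt)
Step 4: cell (0,5)='F' (+6 fires, +4 burnt)
  -> target ignites at step 4
Step 5: cell (0,5)='.' (+4 fires, +6 burnt)
Step 6: cell (0,5)='.' (+4 fires, +4 burnt)
Step 7: cell (0,5)='.' (+3 fires, +4 burnt)
Step 8: cell (0,5)='.' (+2 fires, +3 burnt)
Step 9: cell (0,5)='.' (+1 fires, +2 burnt)
Step 10: cell (0,5)='.' (+0 fires, +1 burnt)
  fire out at step 10

4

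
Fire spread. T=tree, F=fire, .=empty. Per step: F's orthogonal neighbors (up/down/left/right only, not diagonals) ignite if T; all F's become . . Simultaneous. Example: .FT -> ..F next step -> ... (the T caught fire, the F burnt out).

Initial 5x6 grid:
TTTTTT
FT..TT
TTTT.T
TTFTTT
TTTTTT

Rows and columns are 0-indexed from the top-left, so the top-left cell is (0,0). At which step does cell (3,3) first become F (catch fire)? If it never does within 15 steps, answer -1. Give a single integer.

Step 1: cell (3,3)='F' (+7 fires, +2 burnt)
  -> target ignites at step 1
Step 2: cell (3,3)='.' (+7 fires, +7 burnt)
Step 3: cell (3,3)='.' (+4 fires, +7 burnt)
Step 4: cell (3,3)='.' (+3 fires, +4 burnt)
Step 5: cell (3,3)='.' (+2 fires, +3 burnt)
Step 6: cell (3,3)='.' (+2 fires, +2 burnt)
Step 7: cell (3,3)='.' (+0 fires, +2 burnt)
  fire out at step 7

1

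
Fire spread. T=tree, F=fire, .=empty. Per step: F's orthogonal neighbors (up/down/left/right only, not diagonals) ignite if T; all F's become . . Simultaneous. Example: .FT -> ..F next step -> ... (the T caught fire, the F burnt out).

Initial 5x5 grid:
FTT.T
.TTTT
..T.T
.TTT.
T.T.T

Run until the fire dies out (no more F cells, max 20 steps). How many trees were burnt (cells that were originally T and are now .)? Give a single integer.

Step 1: +1 fires, +1 burnt (F count now 1)
Step 2: +2 fires, +1 burnt (F count now 2)
Step 3: +1 fires, +2 burnt (F count now 1)
Step 4: +2 fires, +1 burnt (F count now 2)
Step 5: +2 fires, +2 burnt (F count now 2)
Step 6: +5 fires, +2 burnt (F count now 5)
Step 7: +0 fires, +5 burnt (F count now 0)
Fire out after step 7
Initially T: 15, now '.': 23
Total burnt (originally-T cells now '.'): 13

Answer: 13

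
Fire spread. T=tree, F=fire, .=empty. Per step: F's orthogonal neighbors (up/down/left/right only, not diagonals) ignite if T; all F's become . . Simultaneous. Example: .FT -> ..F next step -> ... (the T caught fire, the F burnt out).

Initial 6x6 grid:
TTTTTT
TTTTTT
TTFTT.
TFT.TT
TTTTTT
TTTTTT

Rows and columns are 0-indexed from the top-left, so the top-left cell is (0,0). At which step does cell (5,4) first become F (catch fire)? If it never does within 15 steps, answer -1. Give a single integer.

Step 1: cell (5,4)='T' (+6 fires, +2 burnt)
Step 2: cell (5,4)='T' (+8 fires, +6 burnt)
Step 3: cell (5,4)='T' (+8 fires, +8 burnt)
Step 4: cell (5,4)='T' (+6 fires, +8 burnt)
Step 5: cell (5,4)='F' (+3 fires, +6 burnt)
  -> target ignites at step 5
Step 6: cell (5,4)='.' (+1 fires, +3 burnt)
Step 7: cell (5,4)='.' (+0 fires, +1 burnt)
  fire out at step 7

5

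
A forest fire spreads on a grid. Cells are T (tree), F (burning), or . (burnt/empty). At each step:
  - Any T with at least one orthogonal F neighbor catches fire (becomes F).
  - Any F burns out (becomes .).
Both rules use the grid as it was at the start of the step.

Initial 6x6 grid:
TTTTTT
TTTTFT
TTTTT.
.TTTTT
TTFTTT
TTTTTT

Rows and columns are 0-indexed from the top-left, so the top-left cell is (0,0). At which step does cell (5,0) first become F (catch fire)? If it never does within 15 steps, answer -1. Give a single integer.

Step 1: cell (5,0)='T' (+8 fires, +2 burnt)
Step 2: cell (5,0)='T' (+12 fires, +8 burnt)
Step 3: cell (5,0)='F' (+7 fires, +12 burnt)
  -> target ignites at step 3
Step 4: cell (5,0)='.' (+4 fires, +7 burnt)
Step 5: cell (5,0)='.' (+1 fires, +4 burnt)
Step 6: cell (5,0)='.' (+0 fires, +1 burnt)
  fire out at step 6

3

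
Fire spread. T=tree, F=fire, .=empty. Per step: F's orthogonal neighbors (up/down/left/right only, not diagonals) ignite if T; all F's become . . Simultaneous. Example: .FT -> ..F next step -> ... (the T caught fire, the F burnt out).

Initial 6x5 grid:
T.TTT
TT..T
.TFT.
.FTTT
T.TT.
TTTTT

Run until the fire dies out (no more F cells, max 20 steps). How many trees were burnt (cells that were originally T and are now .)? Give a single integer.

Step 1: +3 fires, +2 burnt (F count now 3)
Step 2: +3 fires, +3 burnt (F count now 3)
Step 3: +4 fires, +3 burnt (F count now 4)
Step 4: +3 fires, +4 burnt (F count now 3)
Step 5: +2 fires, +3 burnt (F count now 2)
Step 6: +1 fires, +2 burnt (F count now 1)
Step 7: +0 fires, +1 burnt (F count now 0)
Fire out after step 7
Initially T: 20, now '.': 26
Total burnt (originally-T cells now '.'): 16

Answer: 16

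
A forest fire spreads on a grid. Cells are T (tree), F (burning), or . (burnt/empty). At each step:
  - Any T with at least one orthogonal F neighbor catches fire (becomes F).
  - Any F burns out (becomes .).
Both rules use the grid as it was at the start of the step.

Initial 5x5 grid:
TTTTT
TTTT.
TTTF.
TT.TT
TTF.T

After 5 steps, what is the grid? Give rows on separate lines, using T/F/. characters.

Step 1: 4 trees catch fire, 2 burn out
  TTTTT
  TTTF.
  TTF..
  TT.FT
  TF..T
Step 2: 6 trees catch fire, 4 burn out
  TTTFT
  TTF..
  TF...
  TF..F
  F...T
Step 3: 6 trees catch fire, 6 burn out
  TTF.F
  TF...
  F....
  F....
  ....F
Step 4: 2 trees catch fire, 6 burn out
  TF...
  F....
  .....
  .....
  .....
Step 5: 1 trees catch fire, 2 burn out
  F....
  .....
  .....
  .....
  .....

F....
.....
.....
.....
.....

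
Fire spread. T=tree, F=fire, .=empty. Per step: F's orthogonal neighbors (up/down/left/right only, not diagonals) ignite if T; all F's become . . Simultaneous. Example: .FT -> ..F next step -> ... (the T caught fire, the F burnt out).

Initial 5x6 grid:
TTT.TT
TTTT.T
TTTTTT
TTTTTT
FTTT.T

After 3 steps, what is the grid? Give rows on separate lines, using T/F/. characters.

Step 1: 2 trees catch fire, 1 burn out
  TTT.TT
  TTTT.T
  TTTTTT
  FTTTTT
  .FTT.T
Step 2: 3 trees catch fire, 2 burn out
  TTT.TT
  TTTT.T
  FTTTTT
  .FTTTT
  ..FT.T
Step 3: 4 trees catch fire, 3 burn out
  TTT.TT
  FTTT.T
  .FTTTT
  ..FTTT
  ...F.T

TTT.TT
FTTT.T
.FTTTT
..FTTT
...F.T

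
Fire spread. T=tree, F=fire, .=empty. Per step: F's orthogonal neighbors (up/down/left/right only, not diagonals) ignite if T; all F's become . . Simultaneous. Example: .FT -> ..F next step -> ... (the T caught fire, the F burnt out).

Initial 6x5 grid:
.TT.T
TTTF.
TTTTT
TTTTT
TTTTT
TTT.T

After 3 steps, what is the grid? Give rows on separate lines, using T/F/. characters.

Step 1: 2 trees catch fire, 1 burn out
  .TT.T
  TTF..
  TTTFT
  TTTTT
  TTTTT
  TTT.T
Step 2: 5 trees catch fire, 2 burn out
  .TF.T
  TF...
  TTF.F
  TTTFT
  TTTTT
  TTT.T
Step 3: 6 trees catch fire, 5 burn out
  .F..T
  F....
  TF...
  TTF.F
  TTTFT
  TTT.T

.F..T
F....
TF...
TTF.F
TTTFT
TTT.T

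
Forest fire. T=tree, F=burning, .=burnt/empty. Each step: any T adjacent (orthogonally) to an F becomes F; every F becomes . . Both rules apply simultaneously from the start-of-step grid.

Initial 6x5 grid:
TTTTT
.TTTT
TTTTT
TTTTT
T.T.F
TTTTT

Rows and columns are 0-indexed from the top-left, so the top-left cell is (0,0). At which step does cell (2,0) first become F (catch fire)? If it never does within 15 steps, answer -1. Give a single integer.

Step 1: cell (2,0)='T' (+2 fires, +1 burnt)
Step 2: cell (2,0)='T' (+3 fires, +2 burnt)
Step 3: cell (2,0)='T' (+4 fires, +3 burnt)
Step 4: cell (2,0)='T' (+6 fires, +4 burnt)
Step 5: cell (2,0)='T' (+5 fires, +6 burnt)
Step 6: cell (2,0)='F' (+4 fires, +5 burnt)
  -> target ignites at step 6
Step 7: cell (2,0)='.' (+1 fires, +4 burnt)
Step 8: cell (2,0)='.' (+1 fires, +1 burnt)
Step 9: cell (2,0)='.' (+0 fires, +1 burnt)
  fire out at step 9

6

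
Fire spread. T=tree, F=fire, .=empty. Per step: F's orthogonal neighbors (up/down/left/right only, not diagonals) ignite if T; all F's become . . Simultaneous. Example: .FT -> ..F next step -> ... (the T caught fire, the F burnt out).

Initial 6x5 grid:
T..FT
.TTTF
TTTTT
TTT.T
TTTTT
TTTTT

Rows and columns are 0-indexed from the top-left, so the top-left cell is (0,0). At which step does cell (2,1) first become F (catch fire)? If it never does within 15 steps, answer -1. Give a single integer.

Step 1: cell (2,1)='T' (+3 fires, +2 burnt)
Step 2: cell (2,1)='T' (+3 fires, +3 burnt)
Step 3: cell (2,1)='T' (+3 fires, +3 burnt)
Step 4: cell (2,1)='F' (+4 fires, +3 burnt)
  -> target ignites at step 4
Step 5: cell (2,1)='.' (+4 fires, +4 burnt)
Step 6: cell (2,1)='.' (+3 fires, +4 burnt)
Step 7: cell (2,1)='.' (+2 fires, +3 burnt)
Step 8: cell (2,1)='.' (+1 fires, +2 burnt)
Step 9: cell (2,1)='.' (+0 fires, +1 burnt)
  fire out at step 9

4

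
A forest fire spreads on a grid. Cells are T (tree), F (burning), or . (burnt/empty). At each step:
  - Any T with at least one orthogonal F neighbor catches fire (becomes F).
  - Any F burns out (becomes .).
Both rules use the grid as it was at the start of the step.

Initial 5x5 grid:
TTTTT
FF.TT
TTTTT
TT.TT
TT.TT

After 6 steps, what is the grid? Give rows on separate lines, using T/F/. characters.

Step 1: 4 trees catch fire, 2 burn out
  FFTTT
  ...TT
  FFTTT
  TT.TT
  TT.TT
Step 2: 4 trees catch fire, 4 burn out
  ..FTT
  ...TT
  ..FTT
  FF.TT
  TT.TT
Step 3: 4 trees catch fire, 4 burn out
  ...FT
  ...TT
  ...FT
  ...TT
  FF.TT
Step 4: 4 trees catch fire, 4 burn out
  ....F
  ...FT
  ....F
  ...FT
  ...TT
Step 5: 3 trees catch fire, 4 burn out
  .....
  ....F
  .....
  ....F
  ...FT
Step 6: 1 trees catch fire, 3 burn out
  .....
  .....
  .....
  .....
  ....F

.....
.....
.....
.....
....F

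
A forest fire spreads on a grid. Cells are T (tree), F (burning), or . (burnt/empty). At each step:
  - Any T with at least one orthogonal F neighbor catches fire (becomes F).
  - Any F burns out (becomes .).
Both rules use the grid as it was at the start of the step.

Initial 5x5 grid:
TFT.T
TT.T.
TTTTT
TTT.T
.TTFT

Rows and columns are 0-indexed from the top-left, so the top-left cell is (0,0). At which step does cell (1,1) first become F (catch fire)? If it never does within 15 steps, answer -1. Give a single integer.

Step 1: cell (1,1)='F' (+5 fires, +2 burnt)
  -> target ignites at step 1
Step 2: cell (1,1)='.' (+5 fires, +5 burnt)
Step 3: cell (1,1)='.' (+4 fires, +5 burnt)
Step 4: cell (1,1)='.' (+2 fires, +4 burnt)
Step 5: cell (1,1)='.' (+1 fires, +2 burnt)
Step 6: cell (1,1)='.' (+0 fires, +1 burnt)
  fire out at step 6

1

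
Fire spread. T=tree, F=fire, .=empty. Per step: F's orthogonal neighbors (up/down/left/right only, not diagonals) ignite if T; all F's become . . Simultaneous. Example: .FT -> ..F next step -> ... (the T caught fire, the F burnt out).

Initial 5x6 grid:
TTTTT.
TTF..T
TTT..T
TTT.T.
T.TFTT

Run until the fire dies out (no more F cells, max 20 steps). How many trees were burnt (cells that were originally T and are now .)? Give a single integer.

Answer: 18

Derivation:
Step 1: +5 fires, +2 burnt (F count now 5)
Step 2: +7 fires, +5 burnt (F count now 7)
Step 3: +4 fires, +7 burnt (F count now 4)
Step 4: +1 fires, +4 burnt (F count now 1)
Step 5: +1 fires, +1 burnt (F count now 1)
Step 6: +0 fires, +1 burnt (F count now 0)
Fire out after step 6
Initially T: 20, now '.': 28
Total burnt (originally-T cells now '.'): 18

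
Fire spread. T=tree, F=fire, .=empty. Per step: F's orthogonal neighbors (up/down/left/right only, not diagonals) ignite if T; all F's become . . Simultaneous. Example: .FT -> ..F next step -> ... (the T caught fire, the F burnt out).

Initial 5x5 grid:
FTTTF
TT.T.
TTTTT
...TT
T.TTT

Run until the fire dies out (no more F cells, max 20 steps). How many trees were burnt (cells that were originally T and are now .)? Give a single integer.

Step 1: +3 fires, +2 burnt (F count now 3)
Step 2: +4 fires, +3 burnt (F count now 4)
Step 3: +2 fires, +4 burnt (F count now 2)
Step 4: +3 fires, +2 burnt (F count now 3)
Step 5: +2 fires, +3 burnt (F count now 2)
Step 6: +2 fires, +2 burnt (F count now 2)
Step 7: +0 fires, +2 burnt (F count now 0)
Fire out after step 7
Initially T: 17, now '.': 24
Total burnt (originally-T cells now '.'): 16

Answer: 16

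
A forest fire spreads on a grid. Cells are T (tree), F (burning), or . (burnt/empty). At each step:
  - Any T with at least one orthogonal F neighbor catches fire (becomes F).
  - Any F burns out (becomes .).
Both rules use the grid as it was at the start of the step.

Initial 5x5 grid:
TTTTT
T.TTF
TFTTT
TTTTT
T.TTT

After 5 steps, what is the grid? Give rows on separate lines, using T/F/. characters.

Step 1: 6 trees catch fire, 2 burn out
  TTTTF
  T.TF.
  F.FTF
  TFTTT
  T.TTT
Step 2: 7 trees catch fire, 6 burn out
  TTTF.
  F.F..
  ...F.
  F.FTF
  T.TTT
Step 3: 6 trees catch fire, 7 burn out
  FTF..
  .....
  .....
  ...F.
  F.FTF
Step 4: 2 trees catch fire, 6 burn out
  .F...
  .....
  .....
  .....
  ...F.
Step 5: 0 trees catch fire, 2 burn out
  .....
  .....
  .....
  .....
  .....

.....
.....
.....
.....
.....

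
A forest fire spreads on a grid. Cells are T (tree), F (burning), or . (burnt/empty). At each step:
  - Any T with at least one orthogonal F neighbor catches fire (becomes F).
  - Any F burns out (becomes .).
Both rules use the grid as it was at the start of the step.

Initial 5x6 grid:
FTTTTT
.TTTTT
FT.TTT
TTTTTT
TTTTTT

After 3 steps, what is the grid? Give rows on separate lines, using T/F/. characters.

Step 1: 3 trees catch fire, 2 burn out
  .FTTTT
  .TTTTT
  .F.TTT
  FTTTTT
  TTTTTT
Step 2: 4 trees catch fire, 3 burn out
  ..FTTT
  .FTTTT
  ...TTT
  .FTTTT
  FTTTTT
Step 3: 4 trees catch fire, 4 burn out
  ...FTT
  ..FTTT
  ...TTT
  ..FTTT
  .FTTTT

...FTT
..FTTT
...TTT
..FTTT
.FTTTT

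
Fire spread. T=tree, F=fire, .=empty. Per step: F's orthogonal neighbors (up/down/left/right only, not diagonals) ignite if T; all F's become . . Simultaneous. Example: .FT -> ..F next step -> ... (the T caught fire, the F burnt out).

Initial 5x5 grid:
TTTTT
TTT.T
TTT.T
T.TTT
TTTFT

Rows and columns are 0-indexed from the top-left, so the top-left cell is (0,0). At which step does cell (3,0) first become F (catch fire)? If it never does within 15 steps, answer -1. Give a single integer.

Step 1: cell (3,0)='T' (+3 fires, +1 burnt)
Step 2: cell (3,0)='T' (+3 fires, +3 burnt)
Step 3: cell (3,0)='T' (+3 fires, +3 burnt)
Step 4: cell (3,0)='F' (+4 fires, +3 burnt)
  -> target ignites at step 4
Step 5: cell (3,0)='.' (+4 fires, +4 burnt)
Step 6: cell (3,0)='.' (+3 fires, +4 burnt)
Step 7: cell (3,0)='.' (+1 fires, +3 burnt)
Step 8: cell (3,0)='.' (+0 fires, +1 burnt)
  fire out at step 8

4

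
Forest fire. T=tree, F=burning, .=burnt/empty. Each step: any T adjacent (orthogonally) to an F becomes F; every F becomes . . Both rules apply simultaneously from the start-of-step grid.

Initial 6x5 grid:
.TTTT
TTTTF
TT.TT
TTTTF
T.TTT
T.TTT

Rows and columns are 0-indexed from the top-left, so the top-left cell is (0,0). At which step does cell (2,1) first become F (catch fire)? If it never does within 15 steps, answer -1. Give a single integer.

Step 1: cell (2,1)='T' (+5 fires, +2 burnt)
Step 2: cell (2,1)='T' (+6 fires, +5 burnt)
Step 3: cell (2,1)='T' (+5 fires, +6 burnt)
Step 4: cell (2,1)='F' (+5 fires, +5 burnt)
  -> target ignites at step 4
Step 5: cell (2,1)='.' (+2 fires, +5 burnt)
Step 6: cell (2,1)='.' (+1 fires, +2 burnt)
Step 7: cell (2,1)='.' (+0 fires, +1 burnt)
  fire out at step 7

4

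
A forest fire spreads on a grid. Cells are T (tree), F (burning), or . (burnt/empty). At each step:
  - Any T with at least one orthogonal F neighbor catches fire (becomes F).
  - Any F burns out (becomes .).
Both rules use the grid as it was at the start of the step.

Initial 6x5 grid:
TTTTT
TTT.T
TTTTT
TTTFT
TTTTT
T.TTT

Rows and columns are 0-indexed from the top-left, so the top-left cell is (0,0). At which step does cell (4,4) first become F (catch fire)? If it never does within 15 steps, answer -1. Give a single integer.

Step 1: cell (4,4)='T' (+4 fires, +1 burnt)
Step 2: cell (4,4)='F' (+6 fires, +4 burnt)
  -> target ignites at step 2
Step 3: cell (4,4)='.' (+7 fires, +6 burnt)
Step 4: cell (4,4)='.' (+5 fires, +7 burnt)
Step 5: cell (4,4)='.' (+4 fires, +5 burnt)
Step 6: cell (4,4)='.' (+1 fires, +4 burnt)
Step 7: cell (4,4)='.' (+0 fires, +1 burnt)
  fire out at step 7

2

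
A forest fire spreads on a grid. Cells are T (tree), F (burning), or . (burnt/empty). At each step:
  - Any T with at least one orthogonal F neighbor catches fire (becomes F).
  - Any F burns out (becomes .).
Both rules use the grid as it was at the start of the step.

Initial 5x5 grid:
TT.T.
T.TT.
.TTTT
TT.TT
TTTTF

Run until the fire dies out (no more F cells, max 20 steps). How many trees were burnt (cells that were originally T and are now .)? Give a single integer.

Step 1: +2 fires, +1 burnt (F count now 2)
Step 2: +3 fires, +2 burnt (F count now 3)
Step 3: +2 fires, +3 burnt (F count now 2)
Step 4: +4 fires, +2 burnt (F count now 4)
Step 5: +4 fires, +4 burnt (F count now 4)
Step 6: +0 fires, +4 burnt (F count now 0)
Fire out after step 6
Initially T: 18, now '.': 22
Total burnt (originally-T cells now '.'): 15

Answer: 15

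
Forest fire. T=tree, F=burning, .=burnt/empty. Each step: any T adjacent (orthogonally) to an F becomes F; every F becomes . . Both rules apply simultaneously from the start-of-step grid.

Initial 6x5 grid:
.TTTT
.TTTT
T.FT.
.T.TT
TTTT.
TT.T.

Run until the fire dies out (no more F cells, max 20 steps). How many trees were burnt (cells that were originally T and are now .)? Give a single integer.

Answer: 19

Derivation:
Step 1: +2 fires, +1 burnt (F count now 2)
Step 2: +4 fires, +2 burnt (F count now 4)
Step 3: +5 fires, +4 burnt (F count now 5)
Step 4: +3 fires, +5 burnt (F count now 3)
Step 5: +1 fires, +3 burnt (F count now 1)
Step 6: +3 fires, +1 burnt (F count now 3)
Step 7: +1 fires, +3 burnt (F count now 1)
Step 8: +0 fires, +1 burnt (F count now 0)
Fire out after step 8
Initially T: 20, now '.': 29
Total burnt (originally-T cells now '.'): 19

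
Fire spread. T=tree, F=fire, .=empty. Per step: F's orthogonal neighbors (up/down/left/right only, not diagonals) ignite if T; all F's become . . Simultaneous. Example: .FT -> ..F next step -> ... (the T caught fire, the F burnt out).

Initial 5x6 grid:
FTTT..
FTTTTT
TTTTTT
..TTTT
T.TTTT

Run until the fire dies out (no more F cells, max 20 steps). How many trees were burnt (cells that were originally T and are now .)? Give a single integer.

Answer: 22

Derivation:
Step 1: +3 fires, +2 burnt (F count now 3)
Step 2: +3 fires, +3 burnt (F count now 3)
Step 3: +3 fires, +3 burnt (F count now 3)
Step 4: +3 fires, +3 burnt (F count now 3)
Step 5: +4 fires, +3 burnt (F count now 4)
Step 6: +3 fires, +4 burnt (F count now 3)
Step 7: +2 fires, +3 burnt (F count now 2)
Step 8: +1 fires, +2 burnt (F count now 1)
Step 9: +0 fires, +1 burnt (F count now 0)
Fire out after step 9
Initially T: 23, now '.': 29
Total burnt (originally-T cells now '.'): 22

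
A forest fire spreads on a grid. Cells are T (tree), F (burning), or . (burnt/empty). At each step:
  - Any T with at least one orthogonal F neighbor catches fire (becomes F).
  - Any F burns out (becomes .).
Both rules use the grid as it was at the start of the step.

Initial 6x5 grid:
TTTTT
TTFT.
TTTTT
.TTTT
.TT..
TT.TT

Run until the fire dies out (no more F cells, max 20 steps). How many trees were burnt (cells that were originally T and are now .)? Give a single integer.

Step 1: +4 fires, +1 burnt (F count now 4)
Step 2: +6 fires, +4 burnt (F count now 6)
Step 3: +7 fires, +6 burnt (F count now 7)
Step 4: +2 fires, +7 burnt (F count now 2)
Step 5: +1 fires, +2 burnt (F count now 1)
Step 6: +1 fires, +1 burnt (F count now 1)
Step 7: +0 fires, +1 burnt (F count now 0)
Fire out after step 7
Initially T: 23, now '.': 28
Total burnt (originally-T cells now '.'): 21

Answer: 21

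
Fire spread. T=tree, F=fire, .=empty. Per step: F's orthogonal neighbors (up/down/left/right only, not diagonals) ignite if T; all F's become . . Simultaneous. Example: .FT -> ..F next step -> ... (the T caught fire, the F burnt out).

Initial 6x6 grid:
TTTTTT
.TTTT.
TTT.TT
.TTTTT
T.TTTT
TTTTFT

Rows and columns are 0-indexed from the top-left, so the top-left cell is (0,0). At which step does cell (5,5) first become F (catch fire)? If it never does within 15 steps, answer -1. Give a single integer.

Step 1: cell (5,5)='F' (+3 fires, +1 burnt)
  -> target ignites at step 1
Step 2: cell (5,5)='.' (+4 fires, +3 burnt)
Step 3: cell (5,5)='.' (+5 fires, +4 burnt)
Step 4: cell (5,5)='.' (+4 fires, +5 burnt)
Step 5: cell (5,5)='.' (+5 fires, +4 burnt)
Step 6: cell (5,5)='.' (+4 fires, +5 burnt)
Step 7: cell (5,5)='.' (+3 fires, +4 burnt)
Step 8: cell (5,5)='.' (+1 fires, +3 burnt)
Step 9: cell (5,5)='.' (+1 fires, +1 burnt)
Step 10: cell (5,5)='.' (+0 fires, +1 burnt)
  fire out at step 10

1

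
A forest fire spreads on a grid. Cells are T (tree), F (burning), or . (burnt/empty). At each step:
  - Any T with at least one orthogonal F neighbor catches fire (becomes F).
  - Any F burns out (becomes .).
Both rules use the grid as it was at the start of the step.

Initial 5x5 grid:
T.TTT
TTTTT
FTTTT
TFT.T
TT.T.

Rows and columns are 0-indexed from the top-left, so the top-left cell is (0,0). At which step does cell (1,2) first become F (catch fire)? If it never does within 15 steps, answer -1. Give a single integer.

Step 1: cell (1,2)='T' (+5 fires, +2 burnt)
Step 2: cell (1,2)='T' (+4 fires, +5 burnt)
Step 3: cell (1,2)='F' (+2 fires, +4 burnt)
  -> target ignites at step 3
Step 4: cell (1,2)='.' (+3 fires, +2 burnt)
Step 5: cell (1,2)='.' (+3 fires, +3 burnt)
Step 6: cell (1,2)='.' (+1 fires, +3 burnt)
Step 7: cell (1,2)='.' (+0 fires, +1 burnt)
  fire out at step 7

3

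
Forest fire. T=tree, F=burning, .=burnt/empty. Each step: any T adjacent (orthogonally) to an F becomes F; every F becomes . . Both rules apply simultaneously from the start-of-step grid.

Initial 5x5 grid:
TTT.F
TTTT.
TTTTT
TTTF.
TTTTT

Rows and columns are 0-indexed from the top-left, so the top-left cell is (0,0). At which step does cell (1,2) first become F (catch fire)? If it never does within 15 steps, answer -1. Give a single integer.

Step 1: cell (1,2)='T' (+3 fires, +2 burnt)
Step 2: cell (1,2)='T' (+6 fires, +3 burnt)
Step 3: cell (1,2)='F' (+4 fires, +6 burnt)
  -> target ignites at step 3
Step 4: cell (1,2)='.' (+4 fires, +4 burnt)
Step 5: cell (1,2)='.' (+2 fires, +4 burnt)
Step 6: cell (1,2)='.' (+1 fires, +2 burnt)
Step 7: cell (1,2)='.' (+0 fires, +1 burnt)
  fire out at step 7

3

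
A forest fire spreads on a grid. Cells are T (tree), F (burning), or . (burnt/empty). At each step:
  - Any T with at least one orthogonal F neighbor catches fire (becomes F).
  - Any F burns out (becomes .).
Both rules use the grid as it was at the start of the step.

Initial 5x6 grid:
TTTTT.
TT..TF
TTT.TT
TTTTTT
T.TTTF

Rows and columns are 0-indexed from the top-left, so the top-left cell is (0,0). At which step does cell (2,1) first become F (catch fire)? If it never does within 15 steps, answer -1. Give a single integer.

Step 1: cell (2,1)='T' (+4 fires, +2 burnt)
Step 2: cell (2,1)='T' (+4 fires, +4 burnt)
Step 3: cell (2,1)='T' (+3 fires, +4 burnt)
Step 4: cell (2,1)='T' (+2 fires, +3 burnt)
Step 5: cell (2,1)='T' (+3 fires, +2 burnt)
Step 6: cell (2,1)='F' (+4 fires, +3 burnt)
  -> target ignites at step 6
Step 7: cell (2,1)='.' (+3 fires, +4 burnt)
Step 8: cell (2,1)='.' (+0 fires, +3 burnt)
  fire out at step 8

6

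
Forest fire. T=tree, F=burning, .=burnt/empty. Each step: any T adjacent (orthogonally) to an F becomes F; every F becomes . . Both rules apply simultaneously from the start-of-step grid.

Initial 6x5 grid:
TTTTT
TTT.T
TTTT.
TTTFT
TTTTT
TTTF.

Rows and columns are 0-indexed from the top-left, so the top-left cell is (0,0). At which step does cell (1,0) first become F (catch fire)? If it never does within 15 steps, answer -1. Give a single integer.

Step 1: cell (1,0)='T' (+5 fires, +2 burnt)
Step 2: cell (1,0)='T' (+5 fires, +5 burnt)
Step 3: cell (1,0)='T' (+5 fires, +5 burnt)
Step 4: cell (1,0)='T' (+4 fires, +5 burnt)
Step 5: cell (1,0)='F' (+3 fires, +4 burnt)
  -> target ignites at step 5
Step 6: cell (1,0)='.' (+2 fires, +3 burnt)
Step 7: cell (1,0)='.' (+1 fires, +2 burnt)
Step 8: cell (1,0)='.' (+0 fires, +1 burnt)
  fire out at step 8

5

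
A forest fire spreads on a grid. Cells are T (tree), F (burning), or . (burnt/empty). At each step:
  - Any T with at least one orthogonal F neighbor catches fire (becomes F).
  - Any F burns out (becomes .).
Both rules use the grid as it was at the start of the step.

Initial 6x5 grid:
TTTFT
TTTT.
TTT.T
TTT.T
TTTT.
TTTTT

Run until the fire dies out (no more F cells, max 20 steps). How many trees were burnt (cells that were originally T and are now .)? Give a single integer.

Step 1: +3 fires, +1 burnt (F count now 3)
Step 2: +2 fires, +3 burnt (F count now 2)
Step 3: +3 fires, +2 burnt (F count now 3)
Step 4: +3 fires, +3 burnt (F count now 3)
Step 5: +3 fires, +3 burnt (F count now 3)
Step 6: +4 fires, +3 burnt (F count now 4)
Step 7: +3 fires, +4 burnt (F count now 3)
Step 8: +2 fires, +3 burnt (F count now 2)
Step 9: +0 fires, +2 burnt (F count now 0)
Fire out after step 9
Initially T: 25, now '.': 28
Total burnt (originally-T cells now '.'): 23

Answer: 23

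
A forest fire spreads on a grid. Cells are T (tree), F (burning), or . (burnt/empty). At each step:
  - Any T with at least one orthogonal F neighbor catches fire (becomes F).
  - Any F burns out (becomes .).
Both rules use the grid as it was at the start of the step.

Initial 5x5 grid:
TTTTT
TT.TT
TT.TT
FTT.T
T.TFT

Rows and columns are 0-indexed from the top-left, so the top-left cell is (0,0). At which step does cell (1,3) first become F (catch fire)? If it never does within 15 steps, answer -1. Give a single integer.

Step 1: cell (1,3)='T' (+5 fires, +2 burnt)
Step 2: cell (1,3)='T' (+4 fires, +5 burnt)
Step 3: cell (1,3)='T' (+3 fires, +4 burnt)
Step 4: cell (1,3)='T' (+3 fires, +3 burnt)
Step 5: cell (1,3)='F' (+3 fires, +3 burnt)
  -> target ignites at step 5
Step 6: cell (1,3)='.' (+1 fires, +3 burnt)
Step 7: cell (1,3)='.' (+0 fires, +1 burnt)
  fire out at step 7

5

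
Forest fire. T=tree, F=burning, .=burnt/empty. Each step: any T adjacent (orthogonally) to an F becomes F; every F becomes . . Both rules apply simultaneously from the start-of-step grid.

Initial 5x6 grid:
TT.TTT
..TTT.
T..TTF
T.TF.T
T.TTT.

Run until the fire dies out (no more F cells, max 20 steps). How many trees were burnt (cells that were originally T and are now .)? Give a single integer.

Answer: 13

Derivation:
Step 1: +5 fires, +2 burnt (F count now 5)
Step 2: +4 fires, +5 burnt (F count now 4)
Step 3: +3 fires, +4 burnt (F count now 3)
Step 4: +1 fires, +3 burnt (F count now 1)
Step 5: +0 fires, +1 burnt (F count now 0)
Fire out after step 5
Initially T: 18, now '.': 25
Total burnt (originally-T cells now '.'): 13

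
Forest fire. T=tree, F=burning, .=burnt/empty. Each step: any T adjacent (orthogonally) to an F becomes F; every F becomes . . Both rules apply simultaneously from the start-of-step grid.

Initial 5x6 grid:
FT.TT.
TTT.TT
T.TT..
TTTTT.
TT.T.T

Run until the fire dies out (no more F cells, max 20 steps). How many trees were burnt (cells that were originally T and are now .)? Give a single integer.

Step 1: +2 fires, +1 burnt (F count now 2)
Step 2: +2 fires, +2 burnt (F count now 2)
Step 3: +2 fires, +2 burnt (F count now 2)
Step 4: +3 fires, +2 burnt (F count now 3)
Step 5: +3 fires, +3 burnt (F count now 3)
Step 6: +1 fires, +3 burnt (F count now 1)
Step 7: +2 fires, +1 burnt (F count now 2)
Step 8: +0 fires, +2 burnt (F count now 0)
Fire out after step 8
Initially T: 20, now '.': 25
Total burnt (originally-T cells now '.'): 15

Answer: 15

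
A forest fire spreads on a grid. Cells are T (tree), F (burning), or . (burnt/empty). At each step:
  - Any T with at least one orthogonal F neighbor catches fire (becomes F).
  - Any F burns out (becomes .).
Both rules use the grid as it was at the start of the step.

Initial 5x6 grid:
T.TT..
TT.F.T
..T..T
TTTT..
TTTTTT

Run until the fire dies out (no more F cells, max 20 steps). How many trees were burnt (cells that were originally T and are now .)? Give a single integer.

Answer: 2

Derivation:
Step 1: +1 fires, +1 burnt (F count now 1)
Step 2: +1 fires, +1 burnt (F count now 1)
Step 3: +0 fires, +1 burnt (F count now 0)
Fire out after step 3
Initially T: 18, now '.': 14
Total burnt (originally-T cells now '.'): 2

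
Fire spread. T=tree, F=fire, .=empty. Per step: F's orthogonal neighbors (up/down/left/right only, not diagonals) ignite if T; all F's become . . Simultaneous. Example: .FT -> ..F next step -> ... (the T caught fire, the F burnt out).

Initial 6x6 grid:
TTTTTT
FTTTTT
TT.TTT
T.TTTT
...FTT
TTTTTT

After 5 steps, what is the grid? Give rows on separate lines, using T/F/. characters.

Step 1: 6 trees catch fire, 2 burn out
  FTTTTT
  .FTTTT
  FT.TTT
  T.TFTT
  ....FT
  TTTFTT
Step 2: 10 trees catch fire, 6 burn out
  .FTTTT
  ..FTTT
  .F.FTT
  F.F.FT
  .....F
  TTF.FT
Step 3: 6 trees catch fire, 10 burn out
  ..FTTT
  ...FTT
  ....FT
  .....F
  ......
  TF...F
Step 4: 4 trees catch fire, 6 burn out
  ...FTT
  ....FT
  .....F
  ......
  ......
  F.....
Step 5: 2 trees catch fire, 4 burn out
  ....FT
  .....F
  ......
  ......
  ......
  ......

....FT
.....F
......
......
......
......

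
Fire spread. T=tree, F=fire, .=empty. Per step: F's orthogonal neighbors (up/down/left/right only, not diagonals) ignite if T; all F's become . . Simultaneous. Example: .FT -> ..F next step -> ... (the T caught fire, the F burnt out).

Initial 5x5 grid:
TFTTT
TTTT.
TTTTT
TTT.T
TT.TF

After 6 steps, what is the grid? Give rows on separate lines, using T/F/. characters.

Step 1: 5 trees catch fire, 2 burn out
  F.FTT
  TFTT.
  TTTTT
  TTT.F
  TT.F.
Step 2: 5 trees catch fire, 5 burn out
  ...FT
  F.FT.
  TFTTF
  TTT..
  TT...
Step 3: 6 trees catch fire, 5 burn out
  ....F
  ...F.
  F.FF.
  TFT..
  TT...
Step 4: 3 trees catch fire, 6 burn out
  .....
  .....
  .....
  F.F..
  TF...
Step 5: 1 trees catch fire, 3 burn out
  .....
  .....
  .....
  .....
  F....
Step 6: 0 trees catch fire, 1 burn out
  .....
  .....
  .....
  .....
  .....

.....
.....
.....
.....
.....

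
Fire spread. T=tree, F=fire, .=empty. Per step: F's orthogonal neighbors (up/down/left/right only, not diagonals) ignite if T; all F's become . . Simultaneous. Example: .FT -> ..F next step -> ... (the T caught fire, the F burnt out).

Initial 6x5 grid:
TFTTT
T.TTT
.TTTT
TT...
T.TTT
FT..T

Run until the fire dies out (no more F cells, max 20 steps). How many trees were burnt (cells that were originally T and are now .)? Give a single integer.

Step 1: +4 fires, +2 burnt (F count now 4)
Step 2: +4 fires, +4 burnt (F count now 4)
Step 3: +4 fires, +4 burnt (F count now 4)
Step 4: +3 fires, +4 burnt (F count now 3)
Step 5: +1 fires, +3 burnt (F count now 1)
Step 6: +0 fires, +1 burnt (F count now 0)
Fire out after step 6
Initially T: 20, now '.': 26
Total burnt (originally-T cells now '.'): 16

Answer: 16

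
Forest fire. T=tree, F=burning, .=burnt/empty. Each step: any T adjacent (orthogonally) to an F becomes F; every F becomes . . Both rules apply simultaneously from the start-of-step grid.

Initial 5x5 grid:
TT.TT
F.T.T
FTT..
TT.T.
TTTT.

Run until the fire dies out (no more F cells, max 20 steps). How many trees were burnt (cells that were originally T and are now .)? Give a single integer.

Answer: 12

Derivation:
Step 1: +3 fires, +2 burnt (F count now 3)
Step 2: +4 fires, +3 burnt (F count now 4)
Step 3: +2 fires, +4 burnt (F count now 2)
Step 4: +1 fires, +2 burnt (F count now 1)
Step 5: +1 fires, +1 burnt (F count now 1)
Step 6: +1 fires, +1 burnt (F count now 1)
Step 7: +0 fires, +1 burnt (F count now 0)
Fire out after step 7
Initially T: 15, now '.': 22
Total burnt (originally-T cells now '.'): 12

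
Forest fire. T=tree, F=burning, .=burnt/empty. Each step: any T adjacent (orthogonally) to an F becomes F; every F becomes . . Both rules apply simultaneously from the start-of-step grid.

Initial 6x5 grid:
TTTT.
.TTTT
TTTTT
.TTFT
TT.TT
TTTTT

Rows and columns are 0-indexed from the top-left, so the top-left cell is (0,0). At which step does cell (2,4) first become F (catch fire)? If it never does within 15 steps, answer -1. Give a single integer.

Step 1: cell (2,4)='T' (+4 fires, +1 burnt)
Step 2: cell (2,4)='F' (+6 fires, +4 burnt)
  -> target ignites at step 2
Step 3: cell (2,4)='.' (+7 fires, +6 burnt)
Step 4: cell (2,4)='.' (+5 fires, +7 burnt)
Step 5: cell (2,4)='.' (+2 fires, +5 burnt)
Step 6: cell (2,4)='.' (+1 fires, +2 burnt)
Step 7: cell (2,4)='.' (+0 fires, +1 burnt)
  fire out at step 7

2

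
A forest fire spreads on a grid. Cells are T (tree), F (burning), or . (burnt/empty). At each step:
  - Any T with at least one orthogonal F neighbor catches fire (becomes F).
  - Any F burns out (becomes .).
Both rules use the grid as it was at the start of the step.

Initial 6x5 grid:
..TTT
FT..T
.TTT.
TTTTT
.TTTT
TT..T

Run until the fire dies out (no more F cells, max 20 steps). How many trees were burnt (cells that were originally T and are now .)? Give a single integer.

Step 1: +1 fires, +1 burnt (F count now 1)
Step 2: +1 fires, +1 burnt (F count now 1)
Step 3: +2 fires, +1 burnt (F count now 2)
Step 4: +4 fires, +2 burnt (F count now 4)
Step 5: +3 fires, +4 burnt (F count now 3)
Step 6: +3 fires, +3 burnt (F count now 3)
Step 7: +1 fires, +3 burnt (F count now 1)
Step 8: +1 fires, +1 burnt (F count now 1)
Step 9: +0 fires, +1 burnt (F count now 0)
Fire out after step 9
Initially T: 20, now '.': 26
Total burnt (originally-T cells now '.'): 16

Answer: 16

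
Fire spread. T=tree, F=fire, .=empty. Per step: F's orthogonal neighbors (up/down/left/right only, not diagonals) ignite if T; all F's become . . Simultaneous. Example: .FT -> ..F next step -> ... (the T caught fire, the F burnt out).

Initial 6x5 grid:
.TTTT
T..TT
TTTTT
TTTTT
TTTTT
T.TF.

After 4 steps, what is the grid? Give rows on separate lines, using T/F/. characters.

Step 1: 2 trees catch fire, 1 burn out
  .TTTT
  T..TT
  TTTTT
  TTTTT
  TTTFT
  T.F..
Step 2: 3 trees catch fire, 2 burn out
  .TTTT
  T..TT
  TTTTT
  TTTFT
  TTF.F
  T....
Step 3: 4 trees catch fire, 3 burn out
  .TTTT
  T..TT
  TTTFT
  TTF.F
  TF...
  T....
Step 4: 5 trees catch fire, 4 burn out
  .TTTT
  T..FT
  TTF.F
  TF...
  F....
  T....

.TTTT
T..FT
TTF.F
TF...
F....
T....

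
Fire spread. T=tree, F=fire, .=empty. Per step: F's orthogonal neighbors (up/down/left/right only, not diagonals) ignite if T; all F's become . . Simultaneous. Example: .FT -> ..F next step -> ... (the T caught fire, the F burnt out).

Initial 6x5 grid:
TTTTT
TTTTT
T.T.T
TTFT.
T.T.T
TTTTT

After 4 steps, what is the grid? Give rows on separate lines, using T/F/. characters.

Step 1: 4 trees catch fire, 1 burn out
  TTTTT
  TTTTT
  T.F.T
  TF.F.
  T.F.T
  TTTTT
Step 2: 3 trees catch fire, 4 burn out
  TTTTT
  TTFTT
  T...T
  F....
  T...T
  TTFTT
Step 3: 7 trees catch fire, 3 burn out
  TTFTT
  TF.FT
  F...T
  .....
  F...T
  TF.FT
Step 4: 6 trees catch fire, 7 burn out
  TF.FT
  F...F
  ....T
  .....
  ....T
  F...F

TF.FT
F...F
....T
.....
....T
F...F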